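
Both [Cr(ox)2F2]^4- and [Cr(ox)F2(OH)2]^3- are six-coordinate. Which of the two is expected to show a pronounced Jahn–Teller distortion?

[Cr(ox)2F2]^4-: Each oxalate is −2; each fluoride is −1; balancing the −4 overall charge requires Cr(II). Group 6 minus oxidation state 2 gives a d⁴ configuration. Fluoride and oxalate are weak-field ligands for a first-row metal, so the complex is high-spin. The t₂g³e_g¹ (high-spin) configuration has an unevenly filled e_g set; the Jahn–Teller theorem predicts a tetragonal distortion (typically axial elongation) to lift the degeneracy.
[Cr(ox)F2(OH)2]^3-: Each oxalate is −2; each fluoride is −1; each hydroxide is −1; balancing the −3 overall charge requires Cr(III). Chromium is a group-6 element; Cr(III) is therefore d³. The d³ configuration leaves the e_g set evenly filled (or empty) — no strong Jahn–Teller driving force.

[Cr(ox)2F2]^4-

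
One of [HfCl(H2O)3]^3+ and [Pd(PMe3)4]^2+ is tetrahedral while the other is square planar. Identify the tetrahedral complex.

For [HfCl(H2O)3]^3+: Summing ligand charges against the +3 overall charge gives an oxidation state of +4 for hafnium. Group 4 minus oxidation state 4 gives a d⁰ configuration. A d⁰ ion has no crystal-field stabilisation preference between square planar and tetrahedral, so four ligands adopt the sterically favoured tetrahedral geometry. → tetrahedral.
For [Pd(PMe3)4]^2+: Trimethylphosphine is neutral; balancing the +2 overall charge requires Pd(II). Palladium is a group-10 element; Pd(II) is therefore d⁸. A 4d d⁸ ion has a large crystal-field splitting; square planar leaves the high-energy d_{x²−y²} orbital empty and maximises CFSE. → square planar.

[HfCl(H2O)3]^3+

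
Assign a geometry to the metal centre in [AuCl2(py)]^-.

Ligand charges: each chloride is −1; pyridine is neutral. With an overall charge of −1 the gold centre must be in the +1 oxidation state.
Gold is a group-11 element; Au(I) is therefore d¹⁰.
With 3 monodentate ligands the coordination number is 3.
Three ligands around a d¹⁰ centre minimise repulsion in a trigonal-planar arrangement.

trigonal planar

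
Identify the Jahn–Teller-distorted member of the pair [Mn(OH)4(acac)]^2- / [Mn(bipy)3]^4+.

[Mn(OH)4(acac)]^2-

[Mn(OH)4(acac)]^2-: Each hydroxide is −1; each acetylacetonate is −1; balancing the −2 overall charge requires Mn(III). Mn sits in group 7, so the d-electron count is 7 − 3 = 4. Acetylacetonate and hydroxide are weak-field ligands for a first-row metal, so the complex is high-spin. The t₂g³e_g¹ (high-spin) configuration has an unevenly filled e_g set; the Jahn–Teller theorem predicts a tetragonal distortion (typically axial elongation) to lift the degeneracy.
[Mn(bipy)3]^4+: Summing ligand charges against the +4 overall charge gives an oxidation state of +4 for manganese. Mn sits in group 7, so the d-electron count is 7 − 4 = 3. The d³ configuration leaves the e_g set evenly filled (or empty) — no strong Jahn–Teller driving force.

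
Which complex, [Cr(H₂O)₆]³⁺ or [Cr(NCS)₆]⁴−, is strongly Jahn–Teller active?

[Cr(H₂O)₆]³⁺: Water is neutral; balancing the +3 overall charge requires Cr(III). Group 6 minus oxidation state 3 gives a d³ configuration. The d³ configuration leaves the e_g set evenly filled (or empty) — no strong Jahn–Teller driving force.
[Cr(NCS)₆]⁴−: Each isothiocyanate is −1; balancing the −4 overall charge requires Cr(II). Group 6 minus oxidation state 2 gives a d⁴ configuration. Isothiocyanate is a weak-field ligand for a first-row metal, so the complex is high-spin. The t₂g³e_g¹ (high-spin) configuration has an unevenly filled e_g set; the Jahn–Teller theorem predicts a tetragonal distortion (typically axial elongation) to lift the degeneracy.

[Cr(NCS)₆]⁴−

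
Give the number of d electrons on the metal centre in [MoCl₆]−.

d¹

Summing ligand charges against the −1 overall charge gives an oxidation state of +5 for molybdenum.
Molybdenum is a group-6 element; Mo(V) is therefore d¹.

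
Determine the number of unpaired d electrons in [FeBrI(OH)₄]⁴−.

4 unpaired electrons

Summing ligand charges against the −4 overall charge gives an oxidation state of +2 for iron.
Iron is a group-8 element; Fe(II) is therefore d⁶.
The spin state decides the count: Bromide, hydroxide, and iodide are weak-field ligands for a first-row metal, so the complex is high-spin.
An octahedral high-spin d⁶ ion is t₂g⁴e_g², giving 4 unpaired electrons.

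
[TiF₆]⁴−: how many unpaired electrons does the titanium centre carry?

Each fluoride is −1; balancing the −4 overall charge requires Ti(II).
Group 4 minus oxidation state 2 gives a d² configuration.
In an octahedral field the d² configuration is t₂g²e_g⁰ (only one arrangement possible), giving 2 unpaired electrons.

2 unpaired electrons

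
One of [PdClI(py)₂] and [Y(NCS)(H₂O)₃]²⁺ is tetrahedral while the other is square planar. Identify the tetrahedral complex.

[Y(NCS)(H₂O)₃]²⁺

For [PdClI(py)₂]: Ligand charges: each chloride is −1; each iodide is −1; pyridine is neutral. With an overall charge of 0 the palladium centre must be in the +2 oxidation state. Group 10 minus oxidation state 2 gives a d⁸ configuration. A 4d d⁸ ion has a large crystal-field splitting; square planar leaves the high-energy d_{x²−y²} orbital empty and maximises CFSE. → square planar.
For [Y(NCS)(H₂O)₃]²⁺: Summing ligand charges against the +2 overall charge gives an oxidation state of +3 for yttrium. Group 3 minus oxidation state 3 gives a d⁰ configuration. A d⁰ ion has no crystal-field stabilisation preference between square planar and tetrahedral, so four ligands adopt the sterically favoured tetrahedral geometry. → tetrahedral.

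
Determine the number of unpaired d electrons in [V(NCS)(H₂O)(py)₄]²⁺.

Summing ligand charges against the +2 overall charge gives an oxidation state of +3 for vanadium.
V sits in group 5, so the d-electron count is 5 − 3 = 2.
In an octahedral field the d² configuration is t₂g²e_g⁰ (only one arrangement possible), giving 2 unpaired electrons.

2 unpaired electrons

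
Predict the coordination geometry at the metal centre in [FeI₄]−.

tetrahedral

Summing ligand charges against the −1 overall charge gives an oxidation state of +3 for iron.
Group 8 minus oxidation state 3 gives a d⁵ configuration.
Coordination number: 4.
Iodide is a weak-field ligand.
A high-spin d⁵ ion has zero CFSE in either geometry, so four ligands adopt the sterically favoured tetrahedral geometry.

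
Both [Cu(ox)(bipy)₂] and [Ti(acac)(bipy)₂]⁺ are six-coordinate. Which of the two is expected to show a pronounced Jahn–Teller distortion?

[Cu(ox)(bipy)₂]: Each oxalate is −2; 2,2′-bipyridine is neutral; balancing the 0 overall charge requires Cu(II). Group 11 minus oxidation state 2 gives a d⁹ configuration. The t₂g⁶e_g³ configuration has an unevenly filled e_g set; the Jahn–Teller theorem predicts a tetragonal distortion (typically axial elongation) to lift the degeneracy.
[Ti(acac)(bipy)₂]⁺: Summing ligand charges against the +1 overall charge gives an oxidation state of +2 for titanium. Group 4 minus oxidation state 2 gives a d² configuration. The d² configuration leaves the e_g set evenly filled (or empty) — no strong Jahn–Teller driving force.

[Cu(ox)(bipy)₂]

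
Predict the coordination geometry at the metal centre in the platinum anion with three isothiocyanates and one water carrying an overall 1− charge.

square planar

Summing ligand charges against the −1 overall charge gives an oxidation state of +2 for platinum.
Platinum is a group-10 element; Pt(II) is therefore d⁸.
With 4 monodentate ligands the coordination number is 4.
A 5d d⁸ ion has a large crystal-field splitting; square planar leaves the high-energy d_{x²−y²} orbital empty and maximises CFSE.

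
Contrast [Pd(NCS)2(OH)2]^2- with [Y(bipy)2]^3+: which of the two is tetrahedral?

[Y(bipy)2]^3+

For [Pd(NCS)2(OH)2]^2-: Ligand charges: each isothiocyanate is −1; each hydroxide is −1. With an overall charge of −2 the palladium centre must be in the +2 oxidation state. Pd sits in group 10, so the d-electron count is 10 − 2 = 8. A 4d d⁸ ion has a large crystal-field splitting; square planar leaves the high-energy d_{x²−y²} orbital empty and maximises CFSE. → square planar.
For [Y(bipy)2]^3+: 2,2′-bipyridine is neutral; balancing the +3 overall charge requires Y(III). Yttrium is a group-3 element; Y(III) is therefore d⁰. A d⁰ ion has no crystal-field stabilisation preference between square planar and tetrahedral, so four ligands adopt the sterically favoured tetrahedral geometry. → tetrahedral.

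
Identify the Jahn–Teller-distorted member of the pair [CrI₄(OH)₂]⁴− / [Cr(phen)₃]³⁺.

[CrI₄(OH)₂]⁴−: Each iodide is −1; each hydroxide is −1; balancing the −4 overall charge requires Cr(II). Chromium is a group-6 element; Cr(II) is therefore d⁴. Hydroxide and iodide are weak-field ligands for a first-row metal, so the complex is high-spin. The t₂g³e_g¹ (high-spin) configuration has an unevenly filled e_g set; the Jahn–Teller theorem predicts a tetragonal distortion (typically axial elongation) to lift the degeneracy.
[Cr(phen)₃]³⁺: 1,10-phenanthroline is neutral; balancing the +3 overall charge requires Cr(III). Chromium is a group-6 element; Cr(III) is therefore d³. The d³ configuration leaves the e_g set evenly filled (or empty) — no strong Jahn–Teller driving force.

[CrI₄(OH)₂]⁴−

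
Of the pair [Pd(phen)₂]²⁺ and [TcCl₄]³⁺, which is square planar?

[Pd(phen)₂]²⁺

For [Pd(phen)₂]²⁺: Summing ligand charges against the +2 overall charge gives an oxidation state of +2 for palladium. Palladium is a group-10 element; Pd(II) is therefore d⁸. A 4d d⁸ ion has a large crystal-field splitting; square planar leaves the high-energy d_{x²−y²} orbital empty and maximises CFSE. → square planar.
For [TcCl₄]³⁺: Ligand charges: each chloride is −1. With an overall charge of +3 the technetium centre must be in the +7 oxidation state. Technetium is a group-7 element; Tc(VII) is therefore d⁰. A d⁰ ion has no crystal-field stabilisation preference between square planar and tetrahedral, so four ligands adopt the sterically favoured tetrahedral geometry. → tetrahedral.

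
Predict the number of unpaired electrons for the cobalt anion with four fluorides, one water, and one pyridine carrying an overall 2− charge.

Summing ligand charges against the −2 overall charge gives an oxidation state of +2 for cobalt.
Group 9 minus oxidation state 2 gives a d⁷ configuration.
The spin state decides the count: Fluoride is a weak-field ligand for a first-row metal, so the complex is high-spin.
An octahedral high-spin d⁷ ion is t₂g⁵e_g², giving 3 unpaired electrons.

3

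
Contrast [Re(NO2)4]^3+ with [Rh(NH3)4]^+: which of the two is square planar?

[Rh(NH3)4]^+

For [Re(NO2)4]^3+: Ligand charges: each nitro (N-bound nitrite) is −1. With an overall charge of +3 the rhenium centre must be in the +7 oxidation state. Group 7 minus oxidation state 7 gives a d⁰ configuration. A d⁰ ion has no crystal-field stabilisation preference between square planar and tetrahedral, so four ligands adopt the sterically favoured tetrahedral geometry. → tetrahedral.
For [Rh(NH3)4]^+: Summing ligand charges against the +1 overall charge gives an oxidation state of +1 for rhodium. Group 9 minus oxidation state 1 gives a d⁸ configuration. A 4d d⁸ ion has a large crystal-field splitting; square planar leaves the high-energy d_{x²−y²} orbital empty and maximises CFSE. → square planar.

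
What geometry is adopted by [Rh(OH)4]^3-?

Ligand charges: each hydroxide is −1. With an overall charge of −3 the rhodium centre must be in the +1 oxidation state.
Rhodium is a group-9 element; Rh(I) is therefore d⁸.
With 4 monodentate ligands the coordination number is 4.
A 4d d⁸ ion has a large crystal-field splitting; square planar leaves the high-energy d_{x²−y²} orbital empty and maximises CFSE.

square planar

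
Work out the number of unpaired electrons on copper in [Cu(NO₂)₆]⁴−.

1

Ligand charges: each nitro (N-bound nitrite) is −1. With an overall charge of −4 the copper centre must be in the +2 oxidation state.
Copper is a group-11 element; Cu(II) is therefore d⁹.
In an octahedral field the d⁹ configuration is t₂g⁶e_g³ (only one arrangement possible), giving 1 unpaired electron.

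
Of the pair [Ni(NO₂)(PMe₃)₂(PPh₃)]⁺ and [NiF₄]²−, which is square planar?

[Ni(NO₂)(PMe₃)₂(PPh₃)]⁺

For [Ni(NO₂)(PMe₃)₂(PPh₃)]⁺: Summing ligand charges against the +1 overall charge gives an oxidation state of +2 for nickel. Group 10 minus oxidation state 2 gives a d⁸ configuration. Nitro (N-bound nitrite), trimethylphosphine, and triphenylphosphine are strong-field ligands (high in the spectrochemical series). A 3d d⁸ ion with strong-field ligands gains enough CFSE to favour square planar over tetrahedral. → square planar.
For [NiF₄]²−: Summing ligand charges against the −2 overall charge gives an oxidation state of +2 for nickel. Nickel is a group-10 element; Ni(II) is therefore d⁸. Fluoride is a weak-field ligand. With weak-field ligands the CFSE gain from square planar is small, so a 3d d⁸ ion takes the sterically preferred tetrahedral geometry. → tetrahedral.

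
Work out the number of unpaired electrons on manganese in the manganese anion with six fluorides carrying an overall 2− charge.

Each fluoride is −1; balancing the −2 overall charge requires Mn(IV).
Mn sits in group 7, so the d-electron count is 7 − 4 = 3.
In an octahedral field the d³ configuration is t₂g³e_g⁰ (only one arrangement possible), giving 3 unpaired electrons.

3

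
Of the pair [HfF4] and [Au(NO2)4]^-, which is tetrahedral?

For [HfF4]: Ligand charges: each fluoride is −1. With an overall charge of 0 the hafnium centre must be in the +4 oxidation state. Group 4 minus oxidation state 4 gives a d⁰ configuration. A d⁰ ion has no crystal-field stabilisation preference between square planar and tetrahedral, so four ligands adopt the sterically favoured tetrahedral geometry. → tetrahedral.
For [Au(NO2)4]^-: Ligand charges: each nitro (N-bound nitrite) is −1. With an overall charge of −1 the gold centre must be in the +3 oxidation state. Au sits in group 11, so the d-electron count is 11 − 3 = 8. A 5d d⁸ ion has a large crystal-field splitting; square planar leaves the high-energy d_{x²−y²} orbital empty and maximises CFSE. → square planar.

[HfF4]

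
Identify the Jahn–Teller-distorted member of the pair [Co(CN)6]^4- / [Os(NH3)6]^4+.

[Co(CN)6]^4-

[Co(CN)6]^4-: Each cyanide is −1; balancing the −4 overall charge requires Co(II). Cobalt is a group-9 element; Co(II) is therefore d⁷. Cyanide is a strong-field ligand (high in the spectrochemical series) for a first-row metal, so the complex is low-spin. The t₂g⁶e_g¹ (low-spin) configuration has an unevenly filled e_g set; the Jahn–Teller theorem predicts a tetragonal distortion (typically axial elongation) to lift the degeneracy.
[Os(NH3)6]^4+: Ammonia is neutral; balancing the +4 overall charge requires Os(IV). Osmium is a group-8 element; Os(IV) is therefore d⁴. A 5d ion has a large Δₒ and is invariably low-spin. The d⁴ configuration leaves the e_g set evenly filled (or empty) — no strong Jahn–Teller driving force.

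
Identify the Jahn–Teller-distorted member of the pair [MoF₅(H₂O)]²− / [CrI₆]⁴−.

[MoF₅(H₂O)]²−: Ligand charges: each fluoride is −1; water is neutral. With an overall charge of −2 the molybdenum centre must be in the +3 oxidation state. Molybdenum is a group-6 element; Mo(III) is therefore d³. The d³ configuration leaves the e_g set evenly filled (or empty) — no strong Jahn–Teller driving force.
[CrI₆]⁴−: Each iodide is −1; balancing the −4 overall charge requires Cr(II). Group 6 minus oxidation state 2 gives a d⁴ configuration. Iodide is a weak-field ligand for a first-row metal, so the complex is high-spin. The t₂g³e_g¹ (high-spin) configuration has an unevenly filled e_g set; the Jahn–Teller theorem predicts a tetragonal distortion (typically axial elongation) to lift the degeneracy.

[CrI₆]⁴−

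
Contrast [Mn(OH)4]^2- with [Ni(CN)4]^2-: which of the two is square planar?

[Ni(CN)4]^2-

For [Mn(OH)4]^2-: Each hydroxide is −1; balancing the −2 overall charge requires Mn(II). Mn sits in group 7, so the d-electron count is 7 − 2 = 5. A high-spin d⁵ ion has zero CFSE in either geometry, so four ligands adopt the sterically favoured tetrahedral geometry. → tetrahedral.
For [Ni(CN)4]^2-: Each cyanide is −1; balancing the −2 overall charge requires Ni(II). Nickel is a group-10 element; Ni(II) is therefore d⁸. Cyanide is a strong-field ligand (high in the spectrochemical series). A 3d d⁸ ion with strong-field ligands gains enough CFSE to favour square planar over tetrahedral. → square planar.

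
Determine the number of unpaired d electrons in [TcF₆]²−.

Each fluoride is −1; balancing the −2 overall charge requires Tc(IV).
Technetium is a group-7 element; Tc(IV) is therefore d³.
In an octahedral field the d³ configuration is t₂g³e_g⁰ (only one arrangement possible), giving 3 unpaired electrons.

3 unpaired electrons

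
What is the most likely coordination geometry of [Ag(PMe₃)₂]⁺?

linear

Summing ligand charges against the +1 overall charge gives an oxidation state of +1 for silver.
Group 11 minus oxidation state 1 gives a d¹⁰ configuration.
With 2 monodentate ligands the coordination number is 2.
A d¹⁰ ion with only two ligands adopts a linear arrangement (sp hybridisation; no CFSE preference).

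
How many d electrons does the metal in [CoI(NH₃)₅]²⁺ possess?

d6

Ligand charges: each iodide is −1; ammonia is neutral. With an overall charge of +2 the cobalt centre must be in the +3 oxidation state.
Group 9 minus oxidation state 3 gives a d⁶ configuration.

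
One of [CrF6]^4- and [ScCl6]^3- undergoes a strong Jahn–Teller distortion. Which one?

[CrF6]^4-

[CrF6]^4-: Summing ligand charges against the −4 overall charge gives an oxidation state of +2 for chromium. Chromium is a group-6 element; Cr(II) is therefore d⁴. Fluoride is a weak-field ligand for a first-row metal, so the complex is high-spin. The t₂g³e_g¹ (high-spin) configuration has an unevenly filled e_g set; the Jahn–Teller theorem predicts a tetragonal distortion (typically axial elongation) to lift the degeneracy.
[ScCl6]^3-: Summing ligand charges against the −3 overall charge gives an oxidation state of +3 for scandium. Sc sits in group 3, so the d-electron count is 3 − 3 = 0. The d⁰ configuration leaves the e_g set evenly filled (or empty) — no strong Jahn–Teller driving force.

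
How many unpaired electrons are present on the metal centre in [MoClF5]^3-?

Summing ligand charges against the −3 overall charge gives an oxidation state of +3 for molybdenum.
Molybdenum is a group-6 element; Mo(III) is therefore d³.
In an octahedral field the d³ configuration is t₂g³e_g⁰ (only one arrangement possible), giving 3 unpaired electrons.

3 unpaired electrons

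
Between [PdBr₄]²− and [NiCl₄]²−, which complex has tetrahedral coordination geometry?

For [PdBr₄]²−: Ligand charges: each bromide is −1. With an overall charge of −2 the palladium centre must be in the +2 oxidation state. Group 10 minus oxidation state 2 gives a d⁸ configuration. A 4d d⁸ ion has a large crystal-field splitting; square planar leaves the high-energy d_{x²−y²} orbital empty and maximises CFSE. → square planar.
For [NiCl₄]²−: Summing ligand charges against the −2 overall charge gives an oxidation state of +2 for nickel. Nickel is a group-10 element; Ni(II) is therefore d⁸. Chloride is a weak-field ligand. With weak-field ligands the CFSE gain from square planar is small, so a 3d d⁸ ion takes the sterically preferred tetrahedral geometry. → tetrahedral.

[NiCl₄]²−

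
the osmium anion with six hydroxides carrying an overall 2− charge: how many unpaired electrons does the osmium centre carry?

Summing ligand charges against the −2 overall charge gives an oxidation state of +4 for osmium.
Group 8 minus oxidation state 4 gives a d⁴ configuration.
The spin state decides the count: a 5d ion has a large Δₒ and is invariably low-spin.
An octahedral low-spin d⁴ ion is t₂g⁴e_g⁰, giving 2 unpaired electrons.

2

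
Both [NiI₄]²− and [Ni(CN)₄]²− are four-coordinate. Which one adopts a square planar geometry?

[Ni(CN)₄]²−

For [NiI₄]²−: Each iodide is −1; balancing the −2 overall charge requires Ni(II). Group 10 minus oxidation state 2 gives a d⁸ configuration. Iodide is a weak-field ligand. With weak-field ligands the CFSE gain from square planar is small, so a 3d d⁸ ion takes the sterically preferred tetrahedral geometry. → tetrahedral.
For [Ni(CN)₄]²−: Each cyanide is −1; balancing the −2 overall charge requires Ni(II). Ni sits in group 10, so the d-electron count is 10 − 2 = 8. Cyanide is a strong-field ligand (high in the spectrochemical series). A 3d d⁸ ion with strong-field ligands gains enough CFSE to favour square planar over tetrahedral. → square planar.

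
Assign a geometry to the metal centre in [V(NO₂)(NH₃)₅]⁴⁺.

Summing ligand charges against the +4 overall charge gives an oxidation state of +5 for vanadium.
Vanadium is a group-5 element; V(V) is therefore d⁰.
Coordination number: 6.
Six donors around a single metal centre give an octahedral coordination sphere.

octahedral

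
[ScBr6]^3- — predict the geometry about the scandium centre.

octahedral

Each bromide is −1; balancing the −3 overall charge requires Sc(III).
Sc sits in group 3, so the d-electron count is 3 − 3 = 0.
Coordination number: 6.
Six donors around a single metal centre give an octahedral coordination sphere.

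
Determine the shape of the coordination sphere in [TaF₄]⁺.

Summing ligand charges against the +1 overall charge gives an oxidation state of +5 for tantalum.
Group 5 minus oxidation state 5 gives a d⁰ configuration.
With 4 monodentate ligands the coordination number is 4.
A d⁰ ion has no crystal-field stabilisation preference between square planar and tetrahedral, so four ligands adopt the sterically favoured tetrahedral geometry.

tetrahedral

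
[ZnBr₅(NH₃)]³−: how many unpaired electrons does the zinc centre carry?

0 unpaired electrons

Ligand charges: each bromide is −1; ammonia is neutral. With an overall charge of −3 the zinc centre must be in the +2 oxidation state.
Zinc is a group-12 element; Zn(II) is therefore d¹⁰.
In an octahedral field the d¹⁰ configuration is t₂g⁶e_g⁴, giving 0 unpaired electrons.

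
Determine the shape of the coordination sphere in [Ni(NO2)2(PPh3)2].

Each nitro (N-bound nitrite) is −1; triphenylphosphine is neutral; balancing the 0 overall charge requires Ni(II).
Nickel is a group-10 element; Ni(II) is therefore d⁸.
Coordination number: 4.
Nitro (N-bound nitrite) and triphenylphosphine are strong-field ligands (high in the spectrochemical series).
A 3d d⁸ ion with strong-field ligands gains enough CFSE to favour square planar over tetrahedral.

square planar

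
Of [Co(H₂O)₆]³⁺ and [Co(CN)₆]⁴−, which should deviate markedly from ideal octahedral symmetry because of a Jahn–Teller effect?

[Co(H₂O)₆]³⁺: Summing ligand charges against the +3 overall charge gives an oxidation state of +3 for cobalt. Group 9 minus oxidation state 3 gives a d⁶ configuration. Co(III) has an exceptionally large octahedral splitting and is low-spin with essentially every ligand except fluoride. The d⁶ configuration leaves the e_g set evenly filled (or empty) — no strong Jahn–Teller driving force.
[Co(CN)₆]⁴−: Ligand charges: each cyanide is −1. With an overall charge of −4 the cobalt centre must be in the +2 oxidation state. Group 9 minus oxidation state 2 gives a d⁷ configuration. Cyanide is a strong-field ligand (high in the spectrochemical series) for a first-row metal, so the complex is low-spin. The t₂g⁶e_g¹ (low-spin) configuration has an unevenly filled e_g set; the Jahn–Teller theorem predicts a tetragonal distortion (typically axial elongation) to lift the degeneracy.

[Co(CN)₆]⁴−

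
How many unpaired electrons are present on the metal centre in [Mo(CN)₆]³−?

3 unpaired electrons

Summing ligand charges against the −3 overall charge gives an oxidation state of +3 for molybdenum.
Molybdenum is a group-6 element; Mo(III) is therefore d³.
In an octahedral field the d³ configuration is t₂g³e_g⁰ (only one arrangement possible), giving 3 unpaired electrons.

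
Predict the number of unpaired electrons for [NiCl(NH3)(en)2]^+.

Summing ligand charges against the +1 overall charge gives an oxidation state of +2 for nickel.
Nickel is a group-10 element; Ni(II) is therefore d⁸.
Counting donor atoms: 1×chloride (monodentate) → 1 donor; 1×ammonia (monodentate) → 1 donor; 2×ethylenediamine (bidentate) → 4 donors. Coordination number = 6.
In an octahedral field the d⁸ configuration is t₂g⁶e_g² (only one arrangement possible), giving 2 unpaired electrons.

2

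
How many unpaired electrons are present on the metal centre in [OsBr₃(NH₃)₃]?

1

Each bromide is −1; ammonia is neutral; balancing the 0 overall charge requires Os(III).
Group 8 minus oxidation state 3 gives a d⁵ configuration.
The spin state decides the count: a 5d ion has a large Δₒ and is invariably low-spin.
An octahedral low-spin d⁵ ion is t₂g⁵e_g⁰, giving 1 unpaired electron.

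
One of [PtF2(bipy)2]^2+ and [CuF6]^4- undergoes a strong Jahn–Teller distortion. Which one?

[CuF6]^4-

[PtF2(bipy)2]^2+: Summing ligand charges against the +2 overall charge gives an oxidation state of +4 for platinum. Pt sits in group 10, so the d-electron count is 10 − 4 = 6. A 5d ion has a large Δₒ and is invariably low-spin. The d⁶ configuration leaves the e_g set evenly filled (or empty) — no strong Jahn–Teller driving force.
[CuF6]^4-: Each fluoride is −1; balancing the −4 overall charge requires Cu(II). Copper is a group-11 element; Cu(II) is therefore d⁹. The t₂g⁶e_g³ configuration has an unevenly filled e_g set; the Jahn–Teller theorem predicts a tetragonal distortion (typically axial elongation) to lift the degeneracy.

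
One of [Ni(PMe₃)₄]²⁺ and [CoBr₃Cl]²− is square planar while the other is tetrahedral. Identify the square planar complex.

[Ni(PMe₃)₄]²⁺

For [Ni(PMe₃)₄]²⁺: Trimethylphosphine is neutral; balancing the +2 overall charge requires Ni(II). Group 10 minus oxidation state 2 gives a d⁸ configuration. Trimethylphosphine is a strong-field ligand (high in the spectrochemical series). A 3d d⁸ ion with strong-field ligands gains enough CFSE to favour square planar over tetrahedral. → square planar.
For [CoBr₃Cl]²−: Ligand charges: each bromide is −1; each chloride is −1. With an overall charge of −2 the cobalt centre must be in the +2 oxidation state. Group 9 minus oxidation state 2 gives a d⁷ configuration. For a high-spin 3d d⁷ ion with weak-field ligands the small Δₜ gives little square-planar CFSE advantage, so four ligands adopt the sterically favoured tetrahedral geometry. → tetrahedral.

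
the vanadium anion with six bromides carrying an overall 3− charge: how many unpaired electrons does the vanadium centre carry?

2

Summing ligand charges against the −3 overall charge gives an oxidation state of +3 for vanadium.
Vanadium is a group-5 element; V(III) is therefore d².
In an octahedral field the d² configuration is t₂g²e_g⁰ (only one arrangement possible), giving 2 unpaired electrons.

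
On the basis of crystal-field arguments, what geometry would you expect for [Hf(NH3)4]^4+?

tetrahedral

Summing ligand charges against the +4 overall charge gives an oxidation state of +4 for hafnium.
Hf sits in group 4, so the d-electron count is 4 − 4 = 0.
Coordination number: 4.
A d⁰ ion has no crystal-field stabilisation preference between square planar and tetrahedral, so four ligands adopt the sterically favoured tetrahedral geometry.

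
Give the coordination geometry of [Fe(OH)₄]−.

tetrahedral

Each hydroxide is −1; balancing the −1 overall charge requires Fe(III).
Iron is a group-8 element; Fe(III) is therefore d⁵.
Coordination number: 4.
Hydroxide is a weak-field ligand.
A high-spin d⁵ ion has zero CFSE in either geometry, so four ligands adopt the sterically favoured tetrahedral geometry.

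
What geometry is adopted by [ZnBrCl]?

Ligand charges: each bromide is −1; each chloride is −1. With an overall charge of 0 the zinc centre must be in the +2 oxidation state.
Zinc is a group-12 element; Zn(II) is therefore d¹⁰.
Coordination number: 2.
A d¹⁰ ion with only two ligands adopts a linear arrangement (sp hybridisation; no CFSE preference).

linear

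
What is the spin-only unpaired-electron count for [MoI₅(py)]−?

Summing ligand charges against the −1 overall charge gives an oxidation state of +4 for molybdenum.
Group 6 minus oxidation state 4 gives a d² configuration.
In an octahedral field the d² configuration is t₂g²e_g⁰ (only one arrangement possible), giving 2 unpaired electrons.

2 unpaired electrons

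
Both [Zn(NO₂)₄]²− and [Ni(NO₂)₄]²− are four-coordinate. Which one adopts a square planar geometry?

For [Zn(NO₂)₄]²−: Ligand charges: each nitro (N-bound nitrite) is −1. With an overall charge of −2 the zinc centre must be in the +2 oxidation state. Zn sits in group 12, so the d-electron count is 12 − 2 = 10. A d¹⁰ ion has no crystal-field stabilisation preference between square planar and tetrahedral, so four ligands adopt the sterically favoured tetrahedral geometry. → tetrahedral.
For [Ni(NO₂)₄]²−: Ligand charges: each nitro (N-bound nitrite) is −1. With an overall charge of −2 the nickel centre must be in the +2 oxidation state. Group 10 minus oxidation state 2 gives a d⁸ configuration. Nitro (N-bound nitrite) is a strong-field ligand (high in the spectrochemical series). A 3d d⁸ ion with strong-field ligands gains enough CFSE to favour square planar over tetrahedral. → square planar.

[Ni(NO₂)₄]²−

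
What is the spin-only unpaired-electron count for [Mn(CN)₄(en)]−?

Ligand charges: each cyanide is −1; ethylenediamine is neutral. With an overall charge of −1 the manganese centre must be in the +3 oxidation state.
Group 7 minus oxidation state 3 gives a d⁴ configuration.
Counting donor atoms: 4×cyanide (monodentate) → 4 donors; 1×ethylenediamine (bidentate) → 2 donors. Coordination number = 6.
The spin state decides the count: Cyanide is a strong-field ligand (high in the spectrochemical series) for a first-row metal, so the complex is low-spin.
An octahedral low-spin d⁴ ion is t₂g⁴e_g⁰, giving 2 unpaired electrons.

2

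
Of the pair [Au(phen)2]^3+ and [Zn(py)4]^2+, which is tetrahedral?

[Zn(py)4]^2+

For [Au(phen)2]^3+: Summing ligand charges against the +3 overall charge gives an oxidation state of +3 for gold. Group 11 minus oxidation state 3 gives a d⁸ configuration. A 5d d⁸ ion has a large crystal-field splitting; square planar leaves the high-energy d_{x²−y²} orbital empty and maximises CFSE. → square planar.
For [Zn(py)4]^2+: Pyridine is neutral; balancing the +2 overall charge requires Zn(II). Group 12 minus oxidation state 2 gives a d¹⁰ configuration. A d¹⁰ ion has no crystal-field stabilisation preference between square planar and tetrahedral, so four ligands adopt the sterically favoured tetrahedral geometry. → tetrahedral.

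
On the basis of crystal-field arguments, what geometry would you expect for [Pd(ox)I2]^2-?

Summing ligand charges against the −2 overall charge gives an oxidation state of +2 for palladium.
Group 10 minus oxidation state 2 gives a d⁸ configuration.
Counting donor atoms: 1×oxalate (bidentate) → 2 donors; 2×iodide (monodentate) → 2 donors. Coordination number = 4.
A 4d d⁸ ion has a large crystal-field splitting; square planar leaves the high-energy d_{x²−y²} orbital empty and maximises CFSE.

square planar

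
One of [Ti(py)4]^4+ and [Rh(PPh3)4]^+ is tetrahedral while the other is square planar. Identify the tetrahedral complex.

For [Ti(py)4]^4+: Summing ligand charges against the +4 overall charge gives an oxidation state of +4 for titanium. Titanium is a group-4 element; Ti(IV) is therefore d⁰. A d⁰ ion has no crystal-field stabilisation preference between square planar and tetrahedral, so four ligands adopt the sterically favoured tetrahedral geometry. → tetrahedral.
For [Rh(PPh3)4]^+: Ligand charges: triphenylphosphine is neutral. With an overall charge of +1 the rhodium centre must be in the +1 oxidation state. Rh sits in group 9, so the d-electron count is 9 − 1 = 8. A 4d d⁸ ion has a large crystal-field splitting; square planar leaves the high-energy d_{x²−y²} orbital empty and maximises CFSE. → square planar.

[Ti(py)4]^4+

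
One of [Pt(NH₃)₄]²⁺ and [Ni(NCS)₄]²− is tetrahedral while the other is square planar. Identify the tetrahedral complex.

For [Pt(NH₃)₄]²⁺: Ligand charges: ammonia is neutral. With an overall charge of +2 the platinum centre must be in the +2 oxidation state. Group 10 minus oxidation state 2 gives a d⁸ configuration. A 5d d⁸ ion has a large crystal-field splitting; square planar leaves the high-energy d_{x²−y²} orbital empty and maximises CFSE. → square planar.
For [Ni(NCS)₄]²−: Each isothiocyanate is −1; balancing the −2 overall charge requires Ni(II). Group 10 minus oxidation state 2 gives a d⁸ configuration. Isothiocyanate is a weak-field ligand. With weak-field ligands the CFSE gain from square planar is small, so a 3d d⁸ ion takes the sterically preferred tetrahedral geometry. → tetrahedral.

[Ni(NCS)₄]²−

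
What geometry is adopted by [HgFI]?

linear

Ligand charges: each fluoride is −1; each iodide is −1. With an overall charge of 0 the mercury centre must be in the +2 oxidation state.
Mercury is a group-12 element; Hg(II) is therefore d¹⁰.
Coordination number: 2.
A d¹⁰ ion with only two ligands adopts a linear arrangement (sp hybridisation; no CFSE preference).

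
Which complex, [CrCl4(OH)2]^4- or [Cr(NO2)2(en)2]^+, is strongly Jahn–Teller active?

[CrCl4(OH)2]^4-: Ligand charges: each chloride is −1; each hydroxide is −1. With an overall charge of −4 the chromium centre must be in the +2 oxidation state. Chromium is a group-6 element; Cr(II) is therefore d⁴. Chloride and hydroxide are weak-field ligands for a first-row metal, so the complex is high-spin. The t₂g³e_g¹ (high-spin) configuration has an unevenly filled e_g set; the Jahn–Teller theorem predicts a tetragonal distortion (typically axial elongation) to lift the degeneracy.
[Cr(NO2)2(en)2]^+: Each nitro (N-bound nitrite) is −1; ethylenediamine is neutral; balancing the +1 overall charge requires Cr(III). Cr sits in group 6, so the d-electron count is 6 − 3 = 3. The d³ configuration leaves the e_g set evenly filled (or empty) — no strong Jahn–Teller driving force.

[CrCl4(OH)2]^4-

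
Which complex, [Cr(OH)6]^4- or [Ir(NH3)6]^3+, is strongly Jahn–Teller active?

[Cr(OH)6]^4-

[Cr(OH)6]^4-: Summing ligand charges against the −4 overall charge gives an oxidation state of +2 for chromium. Group 6 minus oxidation state 2 gives a d⁴ configuration. Hydroxide is a weak-field ligand for a first-row metal, so the complex is high-spin. The t₂g³e_g¹ (high-spin) configuration has an unevenly filled e_g set; the Jahn–Teller theorem predicts a tetragonal distortion (typically axial elongation) to lift the degeneracy.
[Ir(NH3)6]^3+: Ammonia is neutral; balancing the +3 overall charge requires Ir(III). Iridium is a group-9 element; Ir(III) is therefore d⁶. A 5d ion has a large Δₒ and is invariably low-spin. The d⁶ configuration leaves the e_g set evenly filled (or empty) — no strong Jahn–Teller driving force.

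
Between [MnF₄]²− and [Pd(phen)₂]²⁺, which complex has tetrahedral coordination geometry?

[MnF₄]²−

For [MnF₄]²−: Ligand charges: each fluoride is −1. With an overall charge of −2 the manganese centre must be in the +2 oxidation state. Manganese is a group-7 element; Mn(II) is therefore d⁵. A high-spin d⁵ ion has zero CFSE in either geometry, so four ligands adopt the sterically favoured tetrahedral geometry. → tetrahedral.
For [Pd(phen)₂]²⁺: Ligand charges: 1,10-phenanthroline is neutral. With an overall charge of +2 the palladium centre must be in the +2 oxidation state. Pd sits in group 10, so the d-electron count is 10 − 2 = 8. A 4d d⁸ ion has a large crystal-field splitting; square planar leaves the high-energy d_{x²−y²} orbital empty and maximises CFSE. → square planar.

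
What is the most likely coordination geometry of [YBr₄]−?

tetrahedral

Summing ligand charges against the −1 overall charge gives an oxidation state of +3 for yttrium.
Group 3 minus oxidation state 3 gives a d⁰ configuration.
Coordination number: 4.
A d⁰ ion has no crystal-field stabilisation preference between square planar and tetrahedral, so four ligands adopt the sterically favoured tetrahedral geometry.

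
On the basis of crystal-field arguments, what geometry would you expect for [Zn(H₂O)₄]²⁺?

tetrahedral

Summing ligand charges against the +2 overall charge gives an oxidation state of +2 for zinc.
Zinc is a group-12 element; Zn(II) is therefore d¹⁰.
Coordination number: 4.
A d¹⁰ ion has no crystal-field stabilisation preference between square planar and tetrahedral, so four ligands adopt the sterically favoured tetrahedral geometry.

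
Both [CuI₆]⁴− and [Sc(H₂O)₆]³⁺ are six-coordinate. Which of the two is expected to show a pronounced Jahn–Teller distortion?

[CuI₆]⁴−: Each iodide is −1; balancing the −4 overall charge requires Cu(II). Copper is a group-11 element; Cu(II) is therefore d⁹. The t₂g⁶e_g³ configuration has an unevenly filled e_g set; the Jahn–Teller theorem predicts a tetragonal distortion (typically axial elongation) to lift the degeneracy.
[Sc(H₂O)₆]³⁺: Summing ligand charges against the +3 overall charge gives an oxidation state of +3 for scandium. Scandium is a group-3 element; Sc(III) is therefore d⁰. The d⁰ configuration leaves the e_g set evenly filled (or empty) — no strong Jahn–Teller driving force.

[CuI₆]⁴−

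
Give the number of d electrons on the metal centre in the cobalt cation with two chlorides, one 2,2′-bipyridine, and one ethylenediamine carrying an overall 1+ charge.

Ligand charges: each chloride is −1; 2,2′-bipyridine is neutral; ethylenediamine is neutral. With an overall charge of +1 the cobalt centre must be in the +3 oxidation state.
Group 9 minus oxidation state 3 gives a d⁶ configuration.

d6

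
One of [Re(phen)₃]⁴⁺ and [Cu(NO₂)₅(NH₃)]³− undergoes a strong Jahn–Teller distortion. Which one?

[Cu(NO₂)₅(NH₃)]³−

[Re(phen)₃]⁴⁺: Summing ligand charges against the +4 overall charge gives an oxidation state of +4 for rhenium. Re sits in group 7, so the d-electron count is 7 − 4 = 3. The d³ configuration leaves the e_g set evenly filled (or empty) — no strong Jahn–Teller driving force.
[Cu(NO₂)₅(NH₃)]³−: Summing ligand charges against the −3 overall charge gives an oxidation state of +2 for copper. Copper is a group-11 element; Cu(II) is therefore d⁹. The t₂g⁶e_g³ configuration has an unevenly filled e_g set; the Jahn–Teller theorem predicts a tetragonal distortion (typically axial elongation) to lift the degeneracy.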